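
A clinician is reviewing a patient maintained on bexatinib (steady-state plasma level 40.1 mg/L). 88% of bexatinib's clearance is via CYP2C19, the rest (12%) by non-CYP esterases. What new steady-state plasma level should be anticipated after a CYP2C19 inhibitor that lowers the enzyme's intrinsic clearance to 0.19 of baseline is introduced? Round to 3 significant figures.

140 mg/L

The CYP2C19 pathway (88% of clearance) falls to 0.19× activity: 0.88 × 0.19 = 0.1672.
Non-CYP routes (12%) are unchanged.
New clearance relative to baseline: 0.1672 + 0.12 = 0.2872.
Steady-state plasma level ∝ 1/CL, so new value = 40.1 / 0.2872 = 140 mg/L.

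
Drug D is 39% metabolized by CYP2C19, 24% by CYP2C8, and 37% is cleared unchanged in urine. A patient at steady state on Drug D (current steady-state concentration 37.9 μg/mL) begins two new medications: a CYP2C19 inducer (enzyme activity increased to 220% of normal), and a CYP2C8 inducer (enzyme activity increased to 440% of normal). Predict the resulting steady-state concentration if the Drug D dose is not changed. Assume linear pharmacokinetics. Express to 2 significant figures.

The CYP2C19 pathway (39% of clearance) increases to 2.2× activity: 0.39 × 2.2 = 0.858.
The CYP2C8 pathway (24% of clearance) rises to 4.4× activity: 0.24 × 4.4 = 1.056.
Non-CYP routes (37%) are unchanged.
New clearance relative to baseline: 0.858 + 1.056 + 0.37 = 2.284.
New steady-state concentration = 37.9 / 2.284 = 17 μg/mL (concentration scales inversely with clearance).

17 μg/mL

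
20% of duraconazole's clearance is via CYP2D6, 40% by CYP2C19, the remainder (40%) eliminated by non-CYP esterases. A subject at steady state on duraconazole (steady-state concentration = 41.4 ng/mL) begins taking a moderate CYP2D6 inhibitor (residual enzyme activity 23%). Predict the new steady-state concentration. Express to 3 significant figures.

48.9 ng/mL

The CYP2D6 pathway (20% of clearance) falls to 0.23× activity: 0.2 × 0.23 = 0.046.
CYP2C19 (40%) and the residual 40% are unaffected.
CL_new/CL_old = 0.046 + 0.4 + 0.4 = 0.846.
Steady-state concentration ∝ 1/CL, so new value = 41.4 / 0.846 = 48.9 ng/mL.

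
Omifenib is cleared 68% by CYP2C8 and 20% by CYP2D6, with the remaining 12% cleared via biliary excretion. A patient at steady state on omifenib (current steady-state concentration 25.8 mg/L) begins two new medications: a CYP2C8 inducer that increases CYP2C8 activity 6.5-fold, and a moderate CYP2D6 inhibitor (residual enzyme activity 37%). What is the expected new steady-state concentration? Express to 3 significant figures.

5.59 mg/L

CYP2C8: 0.68 × 6.5 = 4.42
CYP2D6: 0.2 × 0.37 = 0.074
Other: 0.12 (unchanged)
New clearance relative to baseline: 4.42 + 0.074 + 0.12 = 4.614.
Steady-state concentration ∝ 1/CL: new value = 25.8 / 4.614 = 5.59 mg/L.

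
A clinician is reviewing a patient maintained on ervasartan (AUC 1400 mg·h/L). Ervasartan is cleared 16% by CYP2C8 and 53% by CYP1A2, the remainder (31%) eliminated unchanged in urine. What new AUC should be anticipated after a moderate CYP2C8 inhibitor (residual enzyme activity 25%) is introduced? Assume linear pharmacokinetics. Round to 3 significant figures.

The CYP2C8 pathway (16% of clearance) is reduced to 0.25× activity: 0.16 × 0.25 = 0.04.
CYP1A2 (53%) and the residual 31% are unaffected.
New clearance relative to baseline: 0.04 + 0.53 + 0.31 = 0.88.
New AUC = baseline ÷ relative clearance = 1400 / 0.88 = 1.59 × 10³ mg·h/L.

1.59 × 10³ mg·h/L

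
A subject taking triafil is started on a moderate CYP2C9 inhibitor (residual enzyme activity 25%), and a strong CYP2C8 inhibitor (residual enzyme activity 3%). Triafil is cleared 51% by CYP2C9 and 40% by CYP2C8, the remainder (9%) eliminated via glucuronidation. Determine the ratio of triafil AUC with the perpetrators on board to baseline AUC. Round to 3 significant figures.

4.36

The CYP2C9 pathway (51% of clearance) drops to 0.25× activity: 0.51 × 0.25 = 0.1275.
The CYP2C8 pathway (40% of clearance) drops to 0.03× activity: 0.4 × 0.03 = 0.012.
The remaining 9% of clearance is unaffected.
CL_new/CL_old = 0.1275 + 0.012 + 0.09 = 0.2295.
Because AUC varies inversely with clearance, the combined effect is 1 / 0.2295 = 4.36.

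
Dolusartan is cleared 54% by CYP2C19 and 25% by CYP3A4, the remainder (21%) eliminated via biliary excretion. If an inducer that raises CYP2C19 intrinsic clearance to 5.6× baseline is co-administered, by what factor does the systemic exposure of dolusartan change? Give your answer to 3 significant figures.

The CYP2C19 pathway (54% of clearance) rises to 5.6× activity: 0.54 × 5.6 = 3.024.
CYP3A4 (25%) and the residual 21% are unaffected.
CL_new/CL_old = 3.024 + 0.25 + 0.21 = 3.484.
Systemic exposure ratio = CL_old/CL_new = 1 / 3.484 = 0.287.

0.287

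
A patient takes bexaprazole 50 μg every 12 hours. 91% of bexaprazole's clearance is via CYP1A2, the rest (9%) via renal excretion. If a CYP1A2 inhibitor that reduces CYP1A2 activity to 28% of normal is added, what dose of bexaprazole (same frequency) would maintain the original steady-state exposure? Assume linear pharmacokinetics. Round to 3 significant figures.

CYP1A2: 0.91 × 0.28 = 0.2548
Other: 0.09 (unchanged)
Relative clearance = 0.2548 + 0.09 = 0.3448.
Exposure is unchanged when dose changes in proportion to clearance. New dose = 50 μg × 0.3448 = 17.2 μg.

17.2 μg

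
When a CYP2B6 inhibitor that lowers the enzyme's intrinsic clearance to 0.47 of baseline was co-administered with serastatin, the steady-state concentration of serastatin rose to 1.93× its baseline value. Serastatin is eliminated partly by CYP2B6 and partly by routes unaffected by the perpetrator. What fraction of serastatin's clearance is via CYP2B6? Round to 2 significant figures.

Let x = fm,CYP2B6. Because steady-state concentration ∝ 1/CL, relative clearance fell to 1/1.93 = 0.5181.
Setting x·0.47 + (1 − x) = 0.5181 and solving: x = (0.5181 − 1)/(0.47 − 1) = 0.91.

0.91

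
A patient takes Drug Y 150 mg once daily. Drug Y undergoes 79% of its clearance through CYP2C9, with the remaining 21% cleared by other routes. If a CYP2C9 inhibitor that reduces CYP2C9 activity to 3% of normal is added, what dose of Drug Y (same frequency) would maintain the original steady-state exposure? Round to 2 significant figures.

35 mg

CYP2C9: 0.79 × 0.03 = 0.0237
Other: 0.21 (unchanged)
New clearance relative to baseline: 0.0237 + 0.21 = 0.2337.
Exposure is unchanged when dose changes in proportion to clearance. New dose = 150 mg × 0.2337 = 35 mg.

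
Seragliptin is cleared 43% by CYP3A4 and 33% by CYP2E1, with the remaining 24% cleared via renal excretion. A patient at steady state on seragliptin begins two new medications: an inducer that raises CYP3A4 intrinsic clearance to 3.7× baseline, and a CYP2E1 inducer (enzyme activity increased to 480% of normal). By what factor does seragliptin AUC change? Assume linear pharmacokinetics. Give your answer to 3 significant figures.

The CYP3A4 pathway (43% of clearance) rises to 3.7× activity: 0.43 × 3.7 = 1.591.
The CYP2E1 pathway (33% of clearance) is boosted to 4.8× activity: 0.33 × 4.8 = 1.584.
The remaining 24% of clearance is unaffected.
Relative clearance = 1.591 + 1.584 + 0.24 = 3.415.
Because AUC varies inversely with clearance, the combined effect is 1 / 3.415 = 0.293.

0.293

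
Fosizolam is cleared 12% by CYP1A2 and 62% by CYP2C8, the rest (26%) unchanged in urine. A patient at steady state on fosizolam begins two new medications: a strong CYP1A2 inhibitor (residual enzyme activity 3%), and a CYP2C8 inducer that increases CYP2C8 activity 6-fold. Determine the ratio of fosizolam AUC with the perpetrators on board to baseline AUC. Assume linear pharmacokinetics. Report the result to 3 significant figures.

0.251

The CYP1A2 pathway (12% of clearance) falls to 0.03× activity: 0.12 × 0.03 = 0.0036.
The CYP2C8 pathway (62% of clearance) is boosted to 6× activity: 0.62 × 6 = 3.72.
The remaining 26% of clearance is unaffected.
Relative clearance = 0.0036 + 3.72 + 0.26 = 3.9836.
AUC ∝ 1/CL: fold-change = 1 / 3.9836 = 0.251.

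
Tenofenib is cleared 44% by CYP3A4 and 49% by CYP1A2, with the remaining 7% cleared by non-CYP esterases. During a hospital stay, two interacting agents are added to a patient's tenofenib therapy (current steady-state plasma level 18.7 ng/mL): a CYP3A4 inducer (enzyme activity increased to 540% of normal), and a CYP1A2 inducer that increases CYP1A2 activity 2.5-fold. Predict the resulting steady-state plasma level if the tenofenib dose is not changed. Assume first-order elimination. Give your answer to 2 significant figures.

CYP3A4: 0.44 × 5.4 = 2.376
CYP1A2: 0.49 × 2.5 = 1.225
Other: 0.07 (unchanged)
CL_new/CL_old = 2.376 + 1.225 + 0.07 = 3.671.
Dividing the baseline by the relative clearance: 18.7 / 3.671 = 5.1 ng/mL.

5.1 ng/mL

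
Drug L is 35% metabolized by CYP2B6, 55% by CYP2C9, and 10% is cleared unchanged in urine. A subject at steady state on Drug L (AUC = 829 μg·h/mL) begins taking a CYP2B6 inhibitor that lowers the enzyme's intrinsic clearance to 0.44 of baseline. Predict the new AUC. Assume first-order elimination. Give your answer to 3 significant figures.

The CYP2B6 pathway (35% of clearance) falls to 0.44× activity: 0.35 × 0.44 = 0.154.
CYP2C9 (55%) and the residual 10% are unaffected.
New clearance relative to baseline: 0.154 + 0.55 + 0.1 = 0.804.
New AUC = baseline ÷ relative clearance = 829 / 0.804 = 1.03 × 10³ μg·h/mL.

1.03 × 10³ μg·h/mL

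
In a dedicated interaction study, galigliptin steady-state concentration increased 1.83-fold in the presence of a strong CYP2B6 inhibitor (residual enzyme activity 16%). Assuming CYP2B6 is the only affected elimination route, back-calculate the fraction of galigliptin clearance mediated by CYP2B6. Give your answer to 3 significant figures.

CL'/CL = 1 / 1.83 = 0.5464
0.16·fm + (1 − fm) = 0.5464
fm = (0.5464 − 1) / (0.16 − 1) = 0.540

0.540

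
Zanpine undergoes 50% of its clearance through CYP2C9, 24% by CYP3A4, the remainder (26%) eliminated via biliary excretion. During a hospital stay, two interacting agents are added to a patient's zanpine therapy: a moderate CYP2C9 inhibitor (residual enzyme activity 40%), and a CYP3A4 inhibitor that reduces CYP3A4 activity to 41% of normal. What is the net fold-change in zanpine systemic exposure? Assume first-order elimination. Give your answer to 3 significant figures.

The CYP2C9 pathway (50% of clearance) drops to 0.4× activity: 0.5 × 0.4 = 0.2.
The CYP3A4 pathway (24% of clearance) falls to 0.41× activity: 0.24 × 0.41 = 0.0984.
Non-CYP routes (26%) are unchanged.
CL_new/CL_old = 0.2 + 0.0984 + 0.26 = 0.5584.
Net systemic exposure ratio = 1 / 0.5584 = 1.79.

1.79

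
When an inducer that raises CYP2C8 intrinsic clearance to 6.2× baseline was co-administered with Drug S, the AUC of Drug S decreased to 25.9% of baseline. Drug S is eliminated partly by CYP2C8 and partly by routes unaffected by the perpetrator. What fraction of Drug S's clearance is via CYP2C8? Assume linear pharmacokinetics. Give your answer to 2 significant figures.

0.55

Write x for the fraction cleared via CYP2C8. The observed AUC change means clearance rose to 1/0.259 = 3.861 of baseline.
Setting x·6.2 + (1 − x) = 3.861 and solving: x = (3.861 − 1)/(6.2 − 1) = 0.55.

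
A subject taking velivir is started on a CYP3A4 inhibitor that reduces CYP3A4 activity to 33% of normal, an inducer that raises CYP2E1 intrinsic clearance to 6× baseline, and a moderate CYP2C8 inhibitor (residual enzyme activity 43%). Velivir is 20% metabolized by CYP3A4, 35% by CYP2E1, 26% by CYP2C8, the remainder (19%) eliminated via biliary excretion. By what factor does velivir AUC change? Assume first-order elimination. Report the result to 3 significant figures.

0.405

CYP3A4: 0.2 × 0.33 = 0.066
CYP2E1: 0.35 × 6 = 2.1
CYP2C8: 0.26 × 0.43 = 0.1118
Other: 0.19 (unchanged)
CL_new/CL_old = 0.066 + 2.1 + 0.1118 + 0.19 = 2.4678.
Because AUC varies inversely with clearance, the combined effect is 1 / 2.4678 = 0.405.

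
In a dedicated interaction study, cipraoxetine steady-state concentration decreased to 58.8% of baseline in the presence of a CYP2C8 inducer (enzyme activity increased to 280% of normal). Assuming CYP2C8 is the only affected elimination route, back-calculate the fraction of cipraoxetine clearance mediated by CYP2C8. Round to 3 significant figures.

Let x = fm,CYP2C8. Because steady-state concentration ∝ 1/CL, relative clearance rose to 1/0.588 = 1.701.
Only the CYP2C8 route changed, so 1.701 = x·2.8 + (1 − x), giving x = 0.389.

0.389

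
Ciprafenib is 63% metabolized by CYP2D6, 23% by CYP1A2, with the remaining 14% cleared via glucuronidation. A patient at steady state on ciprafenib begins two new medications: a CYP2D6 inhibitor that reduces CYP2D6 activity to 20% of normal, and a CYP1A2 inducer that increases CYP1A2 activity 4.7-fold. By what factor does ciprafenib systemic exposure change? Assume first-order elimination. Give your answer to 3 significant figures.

The CYP2D6 pathway (63% of clearance) is reduced to 0.2× activity: 0.63 × 0.2 = 0.126.
The CYP1A2 pathway (23% of clearance) is boosted to 4.7× activity: 0.23 × 4.7 = 1.081.
The remaining 14% of clearance is unaffected.
New clearance relative to baseline: 0.126 + 1.081 + 0.14 = 1.347.
Systemic exposure ∝ 1/CL: fold-change = 1 / 1.347 = 0.742.

0.742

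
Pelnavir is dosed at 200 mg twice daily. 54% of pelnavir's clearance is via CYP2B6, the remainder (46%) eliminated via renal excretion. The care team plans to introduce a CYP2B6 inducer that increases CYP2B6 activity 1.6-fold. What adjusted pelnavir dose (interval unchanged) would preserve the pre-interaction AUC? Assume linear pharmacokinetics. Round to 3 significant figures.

The CYP2B6 pathway (54% of clearance) is boosted to 1.6× activity: 0.54 × 1.6 = 0.864.
Non-CYP routes (46%) are unchanged.
New clearance relative to baseline: 0.864 + 0.46 = 1.324.
Css,avg = (dose rate)/CL, so holding Css fixed requires dose ∝ CL: 200 × 1.324 = 265 mg.

265 mg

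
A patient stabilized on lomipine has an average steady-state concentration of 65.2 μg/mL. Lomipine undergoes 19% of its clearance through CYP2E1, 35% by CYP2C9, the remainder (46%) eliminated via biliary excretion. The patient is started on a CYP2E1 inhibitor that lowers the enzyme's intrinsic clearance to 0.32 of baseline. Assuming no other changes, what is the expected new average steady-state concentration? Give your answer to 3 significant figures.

CYP2E1: 0.19 × 0.32 = 0.0608
CYP2C9: 0.35 (unchanged)
Other: 0.46 (unchanged)
CL_new/CL_old = 0.0608 + 0.35 + 0.46 = 0.8708.
New average steady-state concentration = baseline ÷ relative clearance = 65.2 / 0.8708 = 74.9 μg/mL.

74.9 μg/mL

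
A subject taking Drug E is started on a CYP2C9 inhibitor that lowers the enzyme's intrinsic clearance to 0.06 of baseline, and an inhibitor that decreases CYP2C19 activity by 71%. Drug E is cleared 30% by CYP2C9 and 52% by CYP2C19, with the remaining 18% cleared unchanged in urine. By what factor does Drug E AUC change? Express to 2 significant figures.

The CYP2C9 pathway (30% of clearance) drops to 0.06× activity: 0.3 × 0.06 = 0.018.
The CYP2C19 pathway (52% of clearance) is reduced to 0.29× activity: 0.52 × 0.29 = 0.1508.
Non-CYP routes (18%) are unchanged.
New clearance relative to baseline: 0.018 + 0.1508 + 0.18 = 0.3488.
Because AUC varies inversely with clearance, the combined effect is 1 / 0.3488 = 2.9.

2.9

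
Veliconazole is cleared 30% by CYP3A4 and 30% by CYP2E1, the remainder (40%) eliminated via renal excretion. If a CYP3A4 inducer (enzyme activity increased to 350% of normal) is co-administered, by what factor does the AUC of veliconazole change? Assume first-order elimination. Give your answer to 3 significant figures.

The CYP3A4 pathway (30% of clearance) rises to 3.5× activity: 0.3 × 3.5 = 1.05.
CYP2E1 (30%) and the residual 40% are unaffected.
New clearance relative to baseline: 1.05 + 0.3 + 0.4 = 1.75.
AUC ratio = CL_old/CL_new = 1 / 1.75 = 0.571.

0.571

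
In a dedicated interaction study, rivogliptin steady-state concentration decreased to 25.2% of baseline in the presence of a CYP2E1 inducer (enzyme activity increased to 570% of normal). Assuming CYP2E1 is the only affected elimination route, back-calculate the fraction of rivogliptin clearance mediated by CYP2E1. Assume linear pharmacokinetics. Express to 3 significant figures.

0.632

Let x = fm,CYP2E1. Because steady-state concentration ∝ 1/CL, relative clearance rose to 1/0.252 = 3.968.
Only the CYP2E1 route changed, so 3.968 = x·5.7 + (1 − x), giving x = 0.632.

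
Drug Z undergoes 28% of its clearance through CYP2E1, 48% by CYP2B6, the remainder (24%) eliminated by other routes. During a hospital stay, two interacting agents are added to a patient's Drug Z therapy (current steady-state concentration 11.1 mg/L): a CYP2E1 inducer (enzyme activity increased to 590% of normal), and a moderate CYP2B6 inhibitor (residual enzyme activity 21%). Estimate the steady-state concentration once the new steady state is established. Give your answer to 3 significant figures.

5.57 mg/L

CYP2E1: 0.28 × 5.9 = 1.652
CYP2B6: 0.48 × 0.21 = 0.1008
Other: 0.24 (unchanged)
CL_new/CL_old = 1.652 + 0.1008 + 0.24 = 1.9928.
New steady-state concentration = 11.1 / 1.9928 = 5.57 mg/L (concentration scales inversely with clearance).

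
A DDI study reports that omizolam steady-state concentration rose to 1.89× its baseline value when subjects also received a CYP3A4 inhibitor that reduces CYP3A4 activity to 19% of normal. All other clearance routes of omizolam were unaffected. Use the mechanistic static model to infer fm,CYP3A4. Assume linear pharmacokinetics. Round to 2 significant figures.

0.58

Write x for the fraction cleared via CYP3A4. The observed steady-state concentration change means clearance fell to 1/1.89 = 0.5291 of baseline.
Only the CYP3A4 route changed, so 0.5291 = x·0.19 + (1 − x), giving x = 0.58.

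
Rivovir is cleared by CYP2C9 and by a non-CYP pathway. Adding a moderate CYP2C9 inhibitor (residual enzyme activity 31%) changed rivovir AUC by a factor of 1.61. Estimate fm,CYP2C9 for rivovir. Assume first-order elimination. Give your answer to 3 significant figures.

0.549

Write x for the fraction cleared via CYP2C9. The observed AUC change means clearance fell to 1/1.61 = 0.6211 of baseline.
Only the CYP2C9 route changed, so 0.6211 = x·0.31 + (1 − x), giving x = 0.549.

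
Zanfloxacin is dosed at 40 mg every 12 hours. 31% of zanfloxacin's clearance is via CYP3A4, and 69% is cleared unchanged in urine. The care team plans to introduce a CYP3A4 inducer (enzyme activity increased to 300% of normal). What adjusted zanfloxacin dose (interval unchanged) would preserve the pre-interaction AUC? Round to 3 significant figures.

64.8 mg

The CYP3A4 pathway (31% of clearance) is boosted to 3× activity: 0.31 × 3 = 0.93.
Non-CYP routes (69%) are unchanged.
Relative clearance = 0.93 + 0.69 = 1.62.
To maintain the same steady-state level, dose must scale with clearance: new dose = 40 × 1.62 = 64.8 mg.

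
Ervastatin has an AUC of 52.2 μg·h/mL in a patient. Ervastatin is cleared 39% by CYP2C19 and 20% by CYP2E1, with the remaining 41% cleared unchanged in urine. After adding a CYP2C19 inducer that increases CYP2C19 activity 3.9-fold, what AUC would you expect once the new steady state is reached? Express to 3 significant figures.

CYP2C19: 0.39 × 3.9 = 1.521
CYP2E1: 0.2 (unchanged)
Other: 0.41 (unchanged)
CL_new/CL_old = 1.521 + 0.2 + 0.41 = 2.131.
New AUC = baseline ÷ relative clearance = 52.2 / 2.131 = 24.5 μg·h/mL.

24.5 μg·h/mL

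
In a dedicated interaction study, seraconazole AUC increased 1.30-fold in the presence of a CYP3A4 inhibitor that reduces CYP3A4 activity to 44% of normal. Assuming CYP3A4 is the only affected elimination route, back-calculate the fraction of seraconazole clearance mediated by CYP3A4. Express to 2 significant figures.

CL'/CL = 1 / 1.30 = 0.7692
0.44·fm + (1 − fm) = 0.7692
fm = (0.7692 − 1) / (0.44 − 1) = 0.41

0.41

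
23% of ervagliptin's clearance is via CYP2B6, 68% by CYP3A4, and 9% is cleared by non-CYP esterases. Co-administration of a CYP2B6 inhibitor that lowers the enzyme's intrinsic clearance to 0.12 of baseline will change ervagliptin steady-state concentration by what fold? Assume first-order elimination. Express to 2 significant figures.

1.3

The CYP2B6 pathway (23% of clearance) falls to 0.12× activity: 0.23 × 0.12 = 0.0276.
CYP3A4 (68%) and the residual 9% are unaffected.
New clearance relative to baseline: 0.0276 + 0.68 + 0.09 = 0.7976.
Steady-state concentration is inversely proportional to clearance, so the fold-change is 1 / 0.7976 = 1.3.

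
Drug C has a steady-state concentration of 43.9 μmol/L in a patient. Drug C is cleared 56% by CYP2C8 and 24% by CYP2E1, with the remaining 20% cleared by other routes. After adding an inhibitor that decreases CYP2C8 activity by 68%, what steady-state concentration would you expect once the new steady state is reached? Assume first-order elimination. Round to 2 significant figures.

71 μmol/L

CYP2C8: 0.56 × 0.32 = 0.1792
CYP2E1: 0.24 (unchanged)
Other: 0.2 (unchanged)
New clearance relative to baseline: 0.1792 + 0.24 + 0.2 = 0.6192.
Steady-state concentration ∝ 1/CL, so new value = 43.9 / 0.6192 = 71 μmol/L.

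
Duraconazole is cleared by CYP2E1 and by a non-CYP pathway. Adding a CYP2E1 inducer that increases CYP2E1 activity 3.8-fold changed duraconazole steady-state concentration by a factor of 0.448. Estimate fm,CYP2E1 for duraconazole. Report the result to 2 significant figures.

0.44

Let fm be the CYP2E1 fraction. New clearance relative to baseline = fm × 3.8 + (1 − fm).
Steady-state concentration ratio = 1 / (new CL fraction), so new CL fraction = 1 / 0.448 = 2.232.
fm × 3.8 + 1 − fm = 2.232  ⇒  fm × (3.8 − 1) = 1.232  ⇒  fm = 0.44.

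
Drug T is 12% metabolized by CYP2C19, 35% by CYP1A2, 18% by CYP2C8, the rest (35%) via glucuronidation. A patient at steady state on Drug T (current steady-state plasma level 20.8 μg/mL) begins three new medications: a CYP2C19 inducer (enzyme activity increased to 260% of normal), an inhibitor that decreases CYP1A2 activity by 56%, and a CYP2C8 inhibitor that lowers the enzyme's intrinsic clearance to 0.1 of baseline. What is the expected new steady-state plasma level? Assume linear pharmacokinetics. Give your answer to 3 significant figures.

CYP2C19: 0.12 × 2.6 = 0.312
CYP1A2: 0.35 × 0.44 = 0.154
CYP2C8: 0.18 × 0.1 = 0.018
Other: 0.35 (unchanged)
New clearance relative to baseline: 0.312 + 0.154 + 0.018 + 0.35 = 0.834.
Dividing the baseline by the relative clearance: 20.8 / 0.834 = 24.9 μg/mL.

24.9 μg/mL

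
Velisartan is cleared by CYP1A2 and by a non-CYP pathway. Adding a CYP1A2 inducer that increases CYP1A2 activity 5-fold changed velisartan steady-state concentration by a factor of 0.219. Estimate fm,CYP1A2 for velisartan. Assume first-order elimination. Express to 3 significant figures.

CL'/CL = 1 / 0.219 = 4.566
5·fm + (1 − fm) = 4.566
fm = (4.566 − 1) / (5 − 1) = 0.892

0.892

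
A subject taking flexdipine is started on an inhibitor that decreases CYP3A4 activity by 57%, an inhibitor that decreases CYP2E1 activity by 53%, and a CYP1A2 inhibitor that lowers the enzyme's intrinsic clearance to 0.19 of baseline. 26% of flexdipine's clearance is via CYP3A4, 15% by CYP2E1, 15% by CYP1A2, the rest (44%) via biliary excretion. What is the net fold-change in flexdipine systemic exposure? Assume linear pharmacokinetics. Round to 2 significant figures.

The CYP3A4 pathway (26% of clearance) drops to 0.43× activity: 0.26 × 0.43 = 0.1118.
The CYP2E1 pathway (15% of clearance) is reduced to 0.47× activity: 0.15 × 0.47 = 0.0705.
The CYP1A2 pathway (15% of clearance) falls to 0.19× activity: 0.15 × 0.19 = 0.0285.
The remaining 44% of clearance is unaffected.
New clearance relative to baseline: 0.1118 + 0.0705 + 0.0285 + 0.44 = 0.6508.
Net systemic exposure ratio = 1 / 0.6508 = 1.5.

1.5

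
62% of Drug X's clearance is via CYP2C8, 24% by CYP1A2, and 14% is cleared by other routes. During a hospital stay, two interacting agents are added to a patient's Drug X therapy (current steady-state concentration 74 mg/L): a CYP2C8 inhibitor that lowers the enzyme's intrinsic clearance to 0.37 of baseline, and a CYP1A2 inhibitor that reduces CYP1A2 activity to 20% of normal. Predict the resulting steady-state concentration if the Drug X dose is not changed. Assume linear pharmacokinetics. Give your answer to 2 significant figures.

1.8 × 10² mg/L

The CYP2C8 pathway (62% of clearance) drops to 0.37× activity: 0.62 × 0.37 = 0.2294.
The CYP1A2 pathway (24% of clearance) drops to 0.2× activity: 0.24 × 0.2 = 0.048.
The remaining 14% of clearance is unaffected.
New clearance relative to baseline: 0.2294 + 0.048 + 0.14 = 0.4174.
Dividing the baseline by the relative clearance: 74 / 0.4174 = 1.8 × 10² mg/L.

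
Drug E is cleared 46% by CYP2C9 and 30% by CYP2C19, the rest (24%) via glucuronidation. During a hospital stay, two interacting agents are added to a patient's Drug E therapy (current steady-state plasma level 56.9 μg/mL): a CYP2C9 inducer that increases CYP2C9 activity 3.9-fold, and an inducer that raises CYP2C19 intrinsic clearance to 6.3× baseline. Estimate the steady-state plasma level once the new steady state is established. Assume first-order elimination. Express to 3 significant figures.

14.5 μg/mL

CYP2C9: 0.46 × 3.9 = 1.794
CYP2C19: 0.3 × 6.3 = 1.89
Other: 0.24 (unchanged)
New clearance relative to baseline: 1.794 + 1.89 + 0.24 = 3.924.
New steady-state plasma level = 56.9 / 3.924 = 14.5 μg/mL (concentration scales inversely with clearance).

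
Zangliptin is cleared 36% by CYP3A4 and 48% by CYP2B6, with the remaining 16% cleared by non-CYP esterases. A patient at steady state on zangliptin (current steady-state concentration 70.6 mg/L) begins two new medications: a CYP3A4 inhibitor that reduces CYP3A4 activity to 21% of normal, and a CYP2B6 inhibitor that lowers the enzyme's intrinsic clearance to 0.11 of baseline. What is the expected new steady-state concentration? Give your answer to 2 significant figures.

2.4 × 10² mg/L

CYP3A4: 0.36 × 0.21 = 0.0756
CYP2B6: 0.48 × 0.11 = 0.0528
Other: 0.16 (unchanged)
New clearance relative to baseline: 0.0756 + 0.0528 + 0.16 = 0.2884.
Dividing the baseline by the relative clearance: 70.6 / 0.2884 = 2.4 × 10² mg/L.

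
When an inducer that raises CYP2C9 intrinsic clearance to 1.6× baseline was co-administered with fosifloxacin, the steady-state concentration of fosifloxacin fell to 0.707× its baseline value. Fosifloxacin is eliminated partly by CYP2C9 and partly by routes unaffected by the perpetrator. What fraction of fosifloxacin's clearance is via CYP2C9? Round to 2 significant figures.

0.69

Let x = fm,CYP2C9. Because steady-state concentration ∝ 1/CL, relative clearance rose to 1/0.707 = 1.414.
Only the CYP2C9 route changed, so 1.414 = x·1.6 + (1 − x), giving x = 0.69.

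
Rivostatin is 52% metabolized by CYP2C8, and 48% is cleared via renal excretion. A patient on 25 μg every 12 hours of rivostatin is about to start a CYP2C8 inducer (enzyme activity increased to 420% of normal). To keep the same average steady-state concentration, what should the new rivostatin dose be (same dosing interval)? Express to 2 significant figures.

67 μg

The CYP2C8 pathway (52% of clearance) is boosted to 4.2× activity: 0.52 × 4.2 = 2.184.
Non-CYP routes (48%) are unchanged.
Relative clearance = 2.184 + 0.48 = 2.664.
To maintain the same steady-state level, dose must scale with clearance: new dose = 25 × 2.664 = 67 μg.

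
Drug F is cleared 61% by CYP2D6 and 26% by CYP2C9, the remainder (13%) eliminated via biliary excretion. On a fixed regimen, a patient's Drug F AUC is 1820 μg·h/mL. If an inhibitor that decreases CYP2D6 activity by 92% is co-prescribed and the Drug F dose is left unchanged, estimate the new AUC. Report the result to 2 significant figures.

CYP2D6: 0.61 × 0.08 = 0.0488
CYP2C9: 0.26 (unchanged)
Other: 0.13 (unchanged)
New clearance relative to baseline: 0.0488 + 0.26 + 0.13 = 0.4388.
With dosing unchanged, AUC scales as 1/CL: 1820 / 0.4388 = 4.1 × 10³ μg·h/mL.

4.1 × 10³ μg·h/mL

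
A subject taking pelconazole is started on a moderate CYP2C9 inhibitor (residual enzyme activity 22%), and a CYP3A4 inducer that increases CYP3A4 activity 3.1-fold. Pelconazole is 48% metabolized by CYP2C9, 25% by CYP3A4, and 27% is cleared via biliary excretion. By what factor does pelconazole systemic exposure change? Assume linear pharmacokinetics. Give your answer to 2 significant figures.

0.87

The CYP2C9 pathway (48% of clearance) falls to 0.22× activity: 0.48 × 0.22 = 0.1056.
The CYP3A4 pathway (25% of clearance) rises to 3.1× activity: 0.25 × 3.1 = 0.775.
Non-CYP routes (27%) are unchanged.
CL_new/CL_old = 0.1056 + 0.775 + 0.27 = 1.1506.
Because systemic exposure varies inversely with clearance, the combined effect is 1 / 1.1506 = 0.87.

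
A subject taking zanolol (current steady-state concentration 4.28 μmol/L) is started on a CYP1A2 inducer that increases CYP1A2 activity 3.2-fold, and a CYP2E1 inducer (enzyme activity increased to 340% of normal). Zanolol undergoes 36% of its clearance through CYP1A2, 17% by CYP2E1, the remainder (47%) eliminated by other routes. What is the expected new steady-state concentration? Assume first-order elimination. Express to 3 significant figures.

The CYP1A2 pathway (36% of clearance) rises to 3.2× activity: 0.36 × 3.2 = 1.152.
The CYP2E1 pathway (17% of clearance) increases to 3.4× activity: 0.17 × 3.4 = 0.578.
The remaining 47% of clearance is unaffected.
CL_new/CL_old = 1.152 + 0.578 + 0.47 = 2.2.
New steady-state concentration = 4.28 / 2.2 = 1.95 μmol/L (concentration scales inversely with clearance).

1.95 μmol/L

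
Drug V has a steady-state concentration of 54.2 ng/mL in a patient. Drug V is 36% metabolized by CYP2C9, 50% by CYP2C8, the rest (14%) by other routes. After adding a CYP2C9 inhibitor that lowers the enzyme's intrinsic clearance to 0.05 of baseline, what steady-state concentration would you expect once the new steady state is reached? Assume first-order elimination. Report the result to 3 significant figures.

82.4 ng/mL

CYP2C9: 0.36 × 0.05 = 0.018
CYP2C8: 0.5 (unchanged)
Other: 0.14 (unchanged)
CL_new/CL_old = 0.018 + 0.5 + 0.14 = 0.658.
With dosing unchanged, steady-state concentration scales as 1/CL: 54.2 / 0.658 = 82.4 ng/mL.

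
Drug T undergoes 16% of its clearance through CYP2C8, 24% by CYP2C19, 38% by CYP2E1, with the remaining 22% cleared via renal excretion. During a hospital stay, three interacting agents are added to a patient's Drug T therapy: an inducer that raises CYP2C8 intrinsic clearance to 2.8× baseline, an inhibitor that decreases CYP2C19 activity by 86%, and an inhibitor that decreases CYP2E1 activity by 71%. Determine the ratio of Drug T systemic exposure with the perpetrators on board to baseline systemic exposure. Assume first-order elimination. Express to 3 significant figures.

1.23

The CYP2C8 pathway (16% of clearance) is boosted to 2.8× activity: 0.16 × 2.8 = 0.448.
The CYP2C19 pathway (24% of clearance) is reduced to 0.14× activity: 0.24 × 0.14 = 0.0336.
The CYP2E1 pathway (38% of clearance) drops to 0.29× activity: 0.38 × 0.29 = 0.1102.
The remaining 22% of clearance is unaffected.
Relative clearance = 0.448 + 0.0336 + 0.1102 + 0.22 = 0.8118.
Systemic exposure ∝ 1/CL: fold-change = 1 / 0.8118 = 1.23.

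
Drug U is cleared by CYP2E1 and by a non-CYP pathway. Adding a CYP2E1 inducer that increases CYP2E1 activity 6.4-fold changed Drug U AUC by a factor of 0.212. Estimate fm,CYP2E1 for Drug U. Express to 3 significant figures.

Write x for the fraction cleared via CYP2E1. The observed AUC change means clearance rose to 1/0.212 = 4.717 of baseline.
Only the CYP2E1 route changed, so 4.717 = x·6.4 + (1 − x), giving x = 0.688.

0.688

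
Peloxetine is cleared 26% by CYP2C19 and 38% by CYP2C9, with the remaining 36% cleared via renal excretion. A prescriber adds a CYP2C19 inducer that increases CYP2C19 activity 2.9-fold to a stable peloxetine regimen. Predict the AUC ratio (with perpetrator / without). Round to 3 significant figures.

0.669

CYP2C19: 0.26 × 2.9 = 0.754
CYP2C9: 0.38 (unchanged)
Other: 0.36 (unchanged)
New clearance relative to baseline: 0.754 + 0.38 + 0.36 = 1.494.
AUC is inversely proportional to clearance, so the fold-change is 1 / 1.494 = 0.669.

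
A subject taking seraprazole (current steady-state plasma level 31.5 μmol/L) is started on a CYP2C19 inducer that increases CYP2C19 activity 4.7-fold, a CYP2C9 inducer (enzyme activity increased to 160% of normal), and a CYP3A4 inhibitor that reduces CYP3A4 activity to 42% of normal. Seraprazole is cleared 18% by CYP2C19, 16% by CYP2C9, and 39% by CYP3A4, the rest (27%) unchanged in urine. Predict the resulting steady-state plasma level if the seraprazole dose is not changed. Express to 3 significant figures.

20.5 μmol/L

The CYP2C19 pathway (18% of clearance) increases to 4.7× activity: 0.18 × 4.7 = 0.846.
The CYP2C9 pathway (16% of clearance) is boosted to 1.6× activity: 0.16 × 1.6 = 0.256.
The CYP3A4 pathway (39% of clearance) is reduced to 0.42× activity: 0.39 × 0.42 = 0.1638.
The remaining 27% of clearance is unaffected.
Relative clearance = 0.846 + 0.256 + 0.1638 + 0.27 = 1.5358.
Dividing the baseline by the relative clearance: 31.5 / 1.5358 = 20.5 μmol/L.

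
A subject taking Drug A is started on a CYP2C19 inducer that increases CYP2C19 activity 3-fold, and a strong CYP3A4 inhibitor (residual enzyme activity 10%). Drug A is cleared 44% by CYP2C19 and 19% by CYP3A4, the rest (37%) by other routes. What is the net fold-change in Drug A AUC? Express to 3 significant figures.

The CYP2C19 pathway (44% of clearance) increases to 3× activity: 0.44 × 3 = 1.32.
The CYP3A4 pathway (19% of clearance) is reduced to 0.1× activity: 0.19 × 0.1 = 0.019.
The remaining 37% of clearance is unaffected.
CL_new/CL_old = 1.32 + 0.019 + 0.37 = 1.709.
Net AUC ratio = 1 / 1.709 = 0.585.

0.585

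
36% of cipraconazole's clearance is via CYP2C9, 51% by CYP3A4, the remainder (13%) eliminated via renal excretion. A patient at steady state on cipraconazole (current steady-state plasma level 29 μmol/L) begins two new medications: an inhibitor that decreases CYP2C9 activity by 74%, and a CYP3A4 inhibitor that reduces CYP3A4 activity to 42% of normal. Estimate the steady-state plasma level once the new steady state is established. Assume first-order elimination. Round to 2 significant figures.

66 μmol/L

CYP2C9: 0.36 × 0.26 = 0.0936
CYP3A4: 0.51 × 0.42 = 0.2142
Other: 0.13 (unchanged)
New clearance relative to baseline: 0.0936 + 0.2142 + 0.13 = 0.4378.
New steady-state plasma level = 29 / 0.4378 = 66 μmol/L (concentration scales inversely with clearance).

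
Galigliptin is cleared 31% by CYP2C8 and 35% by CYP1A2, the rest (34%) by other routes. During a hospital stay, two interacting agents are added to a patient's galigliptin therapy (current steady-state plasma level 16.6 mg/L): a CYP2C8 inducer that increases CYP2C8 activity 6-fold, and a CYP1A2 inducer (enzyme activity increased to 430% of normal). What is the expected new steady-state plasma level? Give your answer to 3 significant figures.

The CYP2C8 pathway (31% of clearance) rises to 6× activity: 0.31 × 6 = 1.86.
The CYP1A2 pathway (35% of clearance) is boosted to 4.3× activity: 0.35 × 4.3 = 1.505.
Non-CYP routes (34%) are unchanged.
New clearance relative to baseline: 1.86 + 1.505 + 0.34 = 3.705.
Dividing the baseline by the relative clearance: 16.6 / 3.705 = 4.48 mg/L.

4.48 mg/L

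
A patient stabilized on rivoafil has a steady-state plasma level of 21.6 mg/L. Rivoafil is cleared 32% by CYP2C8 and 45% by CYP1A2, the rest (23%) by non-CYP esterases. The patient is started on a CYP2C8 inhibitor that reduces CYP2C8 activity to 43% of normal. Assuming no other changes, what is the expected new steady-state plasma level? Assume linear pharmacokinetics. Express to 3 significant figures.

The CYP2C8 pathway (32% of clearance) drops to 0.43× activity: 0.32 × 0.43 = 0.1376.
CYP1A2 (45%) and the residual 23% are unaffected.
Relative clearance = 0.1376 + 0.45 + 0.23 = 0.8176.
Steady-state plasma level ∝ 1/CL, so new value = 21.6 / 0.8176 = 26.4 mg/L.

26.4 mg/L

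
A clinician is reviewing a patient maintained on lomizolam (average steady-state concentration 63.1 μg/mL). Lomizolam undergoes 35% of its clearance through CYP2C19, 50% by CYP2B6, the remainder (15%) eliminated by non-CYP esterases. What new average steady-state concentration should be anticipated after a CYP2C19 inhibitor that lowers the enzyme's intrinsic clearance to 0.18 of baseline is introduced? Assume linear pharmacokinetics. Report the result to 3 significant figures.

88.5 μg/mL

CYP2C19: 0.35 × 0.18 = 0.063
CYP2B6: 0.5 (unchanged)
Other: 0.15 (unchanged)
New clearance relative to baseline: 0.063 + 0.5 + 0.15 = 0.713.
With dosing unchanged, average steady-state concentration scales as 1/CL: 63.1 / 0.713 = 88.5 μg/mL.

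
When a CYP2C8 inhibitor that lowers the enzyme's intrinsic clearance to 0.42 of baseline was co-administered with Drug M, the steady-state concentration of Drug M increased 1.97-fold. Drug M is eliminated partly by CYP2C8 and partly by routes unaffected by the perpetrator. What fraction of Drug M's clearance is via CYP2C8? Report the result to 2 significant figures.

CL'/CL = 1 / 1.97 = 0.5076
0.42·fm + (1 − fm) = 0.5076
fm = (0.5076 − 1) / (0.42 − 1) = 0.85

0.85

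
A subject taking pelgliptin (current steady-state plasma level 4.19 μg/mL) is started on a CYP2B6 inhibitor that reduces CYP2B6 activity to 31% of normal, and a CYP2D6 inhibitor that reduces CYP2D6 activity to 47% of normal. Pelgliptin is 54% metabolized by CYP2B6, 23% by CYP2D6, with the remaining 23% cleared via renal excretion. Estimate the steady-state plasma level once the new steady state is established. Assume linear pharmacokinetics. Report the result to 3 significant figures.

The CYP2B6 pathway (54% of clearance) drops to 0.31× activity: 0.54 × 0.31 = 0.1674.
The CYP2D6 pathway (23% of clearance) falls to 0.47× activity: 0.23 × 0.47 = 0.1081.
Non-CYP routes (23%) are unchanged.
New clearance relative to baseline: 0.1674 + 0.1081 + 0.23 = 0.5055.
Steady-state plasma level ∝ 1/CL: new value = 4.19 / 0.5055 = 8.29 μg/mL.

8.29 μg/mL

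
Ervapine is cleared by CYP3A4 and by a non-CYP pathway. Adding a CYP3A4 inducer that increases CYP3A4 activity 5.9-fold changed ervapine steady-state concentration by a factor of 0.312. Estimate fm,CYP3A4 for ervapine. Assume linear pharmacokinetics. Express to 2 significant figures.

Let fm be the CYP3A4 fraction. New clearance relative to baseline = fm × 5.9 + (1 − fm).
Steady-state concentration ratio = 1 / (new CL fraction), so new CL fraction = 1 / 0.312 = 3.205.
fm × 5.9 + 1 − fm = 3.205  ⇒  fm × (5.9 − 1) = 2.205  ⇒  fm = 0.45.

0.45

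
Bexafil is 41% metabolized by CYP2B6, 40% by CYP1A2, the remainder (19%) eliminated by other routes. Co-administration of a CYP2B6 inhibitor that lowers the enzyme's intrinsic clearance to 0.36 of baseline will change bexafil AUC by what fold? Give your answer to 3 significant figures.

1.36

The CYP2B6 pathway (41% of clearance) falls to 0.36× activity: 0.41 × 0.36 = 0.1476.
CYP1A2 (40%) and the residual 19% are unaffected.
CL_new/CL_old = 0.1476 + 0.4 + 0.19 = 0.7376.
Since AUC ∝ 1/CL, the ratio is 1 / 0.7376 = 1.36.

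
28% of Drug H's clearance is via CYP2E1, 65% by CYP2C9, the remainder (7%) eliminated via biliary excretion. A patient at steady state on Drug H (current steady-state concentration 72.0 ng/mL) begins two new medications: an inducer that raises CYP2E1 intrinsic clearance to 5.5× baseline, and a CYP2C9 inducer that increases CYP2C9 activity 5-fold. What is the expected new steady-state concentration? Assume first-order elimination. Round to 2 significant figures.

The CYP2E1 pathway (28% of clearance) rises to 5.5× activity: 0.28 × 5.5 = 1.54.
The CYP2C9 pathway (65% of clearance) is boosted to 5× activity: 0.65 × 5 = 3.25.
Non-CYP routes (7%) are unchanged.
Relative clearance = 1.54 + 3.25 + 0.07 = 4.86.
Steady-state concentration ∝ 1/CL: new value = 72.0 / 4.86 = 15 ng/mL.

15 ng/mL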